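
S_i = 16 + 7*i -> [16, 23, 30, 37, 44]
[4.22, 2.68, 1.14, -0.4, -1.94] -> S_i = 4.22 + -1.54*i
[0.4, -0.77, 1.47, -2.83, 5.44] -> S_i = 0.40*(-1.92)^i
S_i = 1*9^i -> [1, 9, 81, 729, 6561]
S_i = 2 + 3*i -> [2, 5, 8, 11, 14]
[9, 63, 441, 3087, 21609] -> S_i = 9*7^i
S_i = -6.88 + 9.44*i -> [-6.88, 2.56, 12.0, 21.44, 30.88]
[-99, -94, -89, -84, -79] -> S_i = -99 + 5*i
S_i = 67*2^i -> [67, 134, 268, 536, 1072]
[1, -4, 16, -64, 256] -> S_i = 1*-4^i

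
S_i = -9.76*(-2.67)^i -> [-9.76, 26.06, -69.58, 185.77, -496.02]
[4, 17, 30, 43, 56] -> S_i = 4 + 13*i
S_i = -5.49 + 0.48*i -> [-5.49, -5.01, -4.53, -4.05, -3.57]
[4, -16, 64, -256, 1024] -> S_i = 4*-4^i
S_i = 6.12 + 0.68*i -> [6.12, 6.8, 7.48, 8.16, 8.84]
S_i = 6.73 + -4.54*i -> [6.73, 2.19, -2.35, -6.89, -11.43]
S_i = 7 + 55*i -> [7, 62, 117, 172, 227]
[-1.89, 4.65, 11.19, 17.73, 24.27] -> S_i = -1.89 + 6.54*i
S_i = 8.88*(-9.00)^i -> [8.88, -79.92, 719.28, -6473.52, 58261.68]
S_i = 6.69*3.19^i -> [6.69, 21.34, 68.08, 217.17, 692.77]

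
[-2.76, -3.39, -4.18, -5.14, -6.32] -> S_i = -2.76*1.23^i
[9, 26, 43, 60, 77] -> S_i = 9 + 17*i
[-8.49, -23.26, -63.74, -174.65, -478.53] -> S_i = -8.49*2.74^i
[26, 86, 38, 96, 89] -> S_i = Random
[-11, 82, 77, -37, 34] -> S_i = Random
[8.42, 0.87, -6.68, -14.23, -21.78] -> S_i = 8.42 + -7.55*i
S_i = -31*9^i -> [-31, -279, -2511, -22599, -203391]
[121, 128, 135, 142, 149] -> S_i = 121 + 7*i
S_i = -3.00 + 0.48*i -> [-3.0, -2.52, -2.04, -1.56, -1.08]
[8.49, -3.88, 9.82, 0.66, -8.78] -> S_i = Random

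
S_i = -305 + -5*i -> [-305, -310, -315, -320, -325]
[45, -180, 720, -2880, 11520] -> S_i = 45*-4^i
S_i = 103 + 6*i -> [103, 109, 115, 121, 127]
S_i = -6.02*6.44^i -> [-6.02, -38.77, -249.67, -1607.88, -10354.76]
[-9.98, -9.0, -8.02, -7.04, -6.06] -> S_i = -9.98 + 0.98*i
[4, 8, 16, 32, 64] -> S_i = 4*2^i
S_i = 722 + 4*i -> [722, 726, 730, 734, 738]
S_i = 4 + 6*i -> [4, 10, 16, 22, 28]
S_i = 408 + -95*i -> [408, 313, 218, 123, 28]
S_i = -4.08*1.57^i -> [-4.08, -6.41, -10.06, -15.79, -24.79]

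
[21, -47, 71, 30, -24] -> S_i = Random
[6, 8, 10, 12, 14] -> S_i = 6 + 2*i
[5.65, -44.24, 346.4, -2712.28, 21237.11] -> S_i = 5.65*(-7.83)^i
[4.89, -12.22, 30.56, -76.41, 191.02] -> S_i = 4.89*(-2.50)^i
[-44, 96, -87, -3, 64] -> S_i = Random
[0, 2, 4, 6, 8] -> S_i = 0 + 2*i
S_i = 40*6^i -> [40, 240, 1440, 8640, 51840]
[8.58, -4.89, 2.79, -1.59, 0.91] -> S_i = 8.58*(-0.57)^i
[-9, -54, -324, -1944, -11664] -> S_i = -9*6^i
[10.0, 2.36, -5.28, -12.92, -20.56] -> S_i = 10.00 + -7.64*i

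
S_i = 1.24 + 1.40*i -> [1.24, 2.64, 4.04, 5.44, 6.84]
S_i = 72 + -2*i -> [72, 70, 68, 66, 64]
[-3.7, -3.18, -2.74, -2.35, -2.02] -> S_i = -3.70*0.86^i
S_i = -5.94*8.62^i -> [-5.94, -51.2, -441.37, -3804.59, -32795.59]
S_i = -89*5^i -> [-89, -445, -2225, -11125, -55625]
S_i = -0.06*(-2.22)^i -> [-0.06, 0.13, -0.3, 0.66, -1.46]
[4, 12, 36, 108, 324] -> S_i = 4*3^i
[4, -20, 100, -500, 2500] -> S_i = 4*-5^i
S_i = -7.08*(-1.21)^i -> [-7.08, 8.57, -10.37, 12.54, -15.18]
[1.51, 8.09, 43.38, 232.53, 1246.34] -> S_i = 1.51*5.36^i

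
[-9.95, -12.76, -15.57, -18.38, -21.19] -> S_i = -9.95 + -2.81*i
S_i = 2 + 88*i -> [2, 90, 178, 266, 354]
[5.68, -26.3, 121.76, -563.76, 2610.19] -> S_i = 5.68*(-4.63)^i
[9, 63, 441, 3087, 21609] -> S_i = 9*7^i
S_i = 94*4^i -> [94, 376, 1504, 6016, 24064]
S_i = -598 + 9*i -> [-598, -589, -580, -571, -562]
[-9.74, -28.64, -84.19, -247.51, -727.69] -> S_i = -9.74*2.94^i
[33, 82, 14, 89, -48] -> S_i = Random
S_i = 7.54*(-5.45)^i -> [7.54, -41.09, 223.96, -1220.56, 6652.08]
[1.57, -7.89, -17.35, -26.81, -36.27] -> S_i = 1.57 + -9.46*i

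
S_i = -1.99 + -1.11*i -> [-1.99, -3.1, -4.21, -5.32, -6.43]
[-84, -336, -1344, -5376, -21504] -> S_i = -84*4^i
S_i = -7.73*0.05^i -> [-7.73, -0.39, -0.02, -0.0, -0.0]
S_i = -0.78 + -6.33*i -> [-0.78, -7.11, -13.44, -19.77, -26.1]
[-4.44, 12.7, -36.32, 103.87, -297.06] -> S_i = -4.44*(-2.86)^i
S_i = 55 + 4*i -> [55, 59, 63, 67, 71]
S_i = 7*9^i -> [7, 63, 567, 5103, 45927]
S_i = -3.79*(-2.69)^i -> [-3.79, 10.2, -27.42, 73.77, -198.45]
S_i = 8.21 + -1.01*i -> [8.21, 7.2, 6.19, 5.18, 4.17]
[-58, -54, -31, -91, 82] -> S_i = Random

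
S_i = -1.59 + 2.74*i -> [-1.59, 1.15, 3.89, 6.63, 9.37]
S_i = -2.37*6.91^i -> [-2.37, -16.38, -113.16, -781.96, -5403.32]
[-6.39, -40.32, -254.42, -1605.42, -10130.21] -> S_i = -6.39*6.31^i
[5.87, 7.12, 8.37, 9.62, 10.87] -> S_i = 5.87 + 1.25*i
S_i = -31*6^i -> [-31, -186, -1116, -6696, -40176]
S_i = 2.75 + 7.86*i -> [2.75, 10.61, 18.47, 26.33, 34.19]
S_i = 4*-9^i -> [4, -36, 324, -2916, 26244]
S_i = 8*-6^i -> [8, -48, 288, -1728, 10368]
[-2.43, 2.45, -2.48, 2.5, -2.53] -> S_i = -2.43*(-1.01)^i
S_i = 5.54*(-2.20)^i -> [5.54, -12.19, 26.81, -58.99, 129.78]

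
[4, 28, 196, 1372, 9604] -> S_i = 4*7^i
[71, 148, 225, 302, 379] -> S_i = 71 + 77*i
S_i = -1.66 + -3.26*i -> [-1.66, -4.92, -8.18, -11.44, -14.7]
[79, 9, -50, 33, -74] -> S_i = Random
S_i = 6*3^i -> [6, 18, 54, 162, 486]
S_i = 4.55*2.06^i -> [4.55, 9.37, 19.31, 39.78, 81.94]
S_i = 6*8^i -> [6, 48, 384, 3072, 24576]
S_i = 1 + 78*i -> [1, 79, 157, 235, 313]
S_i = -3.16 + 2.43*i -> [-3.16, -0.73, 1.7, 4.13, 6.56]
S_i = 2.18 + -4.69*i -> [2.18, -2.51, -7.2, -11.89, -16.58]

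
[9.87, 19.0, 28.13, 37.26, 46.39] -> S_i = 9.87 + 9.13*i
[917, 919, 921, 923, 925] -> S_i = 917 + 2*i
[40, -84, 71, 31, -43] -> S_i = Random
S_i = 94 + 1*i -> [94, 95, 96, 97, 98]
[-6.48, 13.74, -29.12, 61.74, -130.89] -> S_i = -6.48*(-2.12)^i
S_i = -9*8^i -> [-9, -72, -576, -4608, -36864]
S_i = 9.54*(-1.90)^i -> [9.54, -18.13, 34.44, -65.43, 124.33]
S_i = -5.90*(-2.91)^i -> [-5.9, 17.17, -49.96, 145.39, -423.08]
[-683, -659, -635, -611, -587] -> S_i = -683 + 24*i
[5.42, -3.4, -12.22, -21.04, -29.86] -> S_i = 5.42 + -8.82*i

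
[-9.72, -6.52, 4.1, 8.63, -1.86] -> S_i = Random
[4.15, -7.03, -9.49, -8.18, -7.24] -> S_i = Random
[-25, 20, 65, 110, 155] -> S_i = -25 + 45*i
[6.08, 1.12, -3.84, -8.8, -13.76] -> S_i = 6.08 + -4.96*i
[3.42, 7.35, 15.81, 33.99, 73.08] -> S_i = 3.42*2.15^i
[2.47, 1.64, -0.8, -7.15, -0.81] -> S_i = Random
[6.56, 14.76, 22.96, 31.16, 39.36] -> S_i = 6.56 + 8.20*i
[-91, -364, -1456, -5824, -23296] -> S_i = -91*4^i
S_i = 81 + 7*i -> [81, 88, 95, 102, 109]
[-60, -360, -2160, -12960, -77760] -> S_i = -60*6^i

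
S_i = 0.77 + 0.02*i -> [0.77, 0.79, 0.81, 0.83, 0.85]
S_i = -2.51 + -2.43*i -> [-2.51, -4.94, -7.37, -9.8, -12.23]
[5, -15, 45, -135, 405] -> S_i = 5*-3^i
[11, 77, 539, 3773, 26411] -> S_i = 11*7^i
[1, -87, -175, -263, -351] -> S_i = 1 + -88*i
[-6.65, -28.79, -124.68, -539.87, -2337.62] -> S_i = -6.65*4.33^i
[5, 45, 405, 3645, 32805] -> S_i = 5*9^i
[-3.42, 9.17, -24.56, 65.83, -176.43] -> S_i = -3.42*(-2.68)^i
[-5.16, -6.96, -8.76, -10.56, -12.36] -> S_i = -5.16 + -1.80*i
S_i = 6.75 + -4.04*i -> [6.75, 2.71, -1.33, -5.37, -9.41]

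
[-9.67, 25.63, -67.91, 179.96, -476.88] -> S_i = -9.67*(-2.65)^i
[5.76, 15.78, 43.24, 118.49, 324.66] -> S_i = 5.76*2.74^i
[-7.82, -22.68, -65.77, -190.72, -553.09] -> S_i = -7.82*2.90^i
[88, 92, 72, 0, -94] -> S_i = Random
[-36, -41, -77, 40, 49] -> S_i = Random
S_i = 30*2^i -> [30, 60, 120, 240, 480]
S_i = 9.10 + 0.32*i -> [9.1, 9.42, 9.74, 10.06, 10.38]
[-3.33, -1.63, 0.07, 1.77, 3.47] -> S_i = -3.33 + 1.70*i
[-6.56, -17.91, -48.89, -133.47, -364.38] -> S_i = -6.56*2.73^i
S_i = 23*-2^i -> [23, -46, 92, -184, 368]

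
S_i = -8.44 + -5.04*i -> [-8.44, -13.48, -18.52, -23.56, -28.6]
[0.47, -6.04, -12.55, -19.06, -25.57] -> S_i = 0.47 + -6.51*i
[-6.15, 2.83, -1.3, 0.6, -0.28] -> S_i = -6.15*(-0.46)^i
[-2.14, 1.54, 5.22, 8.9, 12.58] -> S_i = -2.14 + 3.68*i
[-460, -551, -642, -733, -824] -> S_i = -460 + -91*i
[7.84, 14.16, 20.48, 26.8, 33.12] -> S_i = 7.84 + 6.32*i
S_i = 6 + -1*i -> [6, 5, 4, 3, 2]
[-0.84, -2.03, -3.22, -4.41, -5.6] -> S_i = -0.84 + -1.19*i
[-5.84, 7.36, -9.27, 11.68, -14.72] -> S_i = -5.84*(-1.26)^i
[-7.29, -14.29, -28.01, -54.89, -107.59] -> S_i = -7.29*1.96^i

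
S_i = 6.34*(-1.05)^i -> [6.34, -6.66, 6.99, -7.34, 7.71]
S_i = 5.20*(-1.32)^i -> [5.2, -6.86, 9.06, -11.96, 15.79]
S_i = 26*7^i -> [26, 182, 1274, 8918, 62426]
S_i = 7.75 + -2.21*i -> [7.75, 5.54, 3.33, 1.12, -1.09]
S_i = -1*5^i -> [-1, -5, -25, -125, -625]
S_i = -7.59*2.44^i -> [-7.59, -18.52, -45.19, -110.26, -269.03]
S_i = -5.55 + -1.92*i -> [-5.55, -7.47, -9.39, -11.31, -13.23]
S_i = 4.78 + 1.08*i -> [4.78, 5.86, 6.94, 8.02, 9.1]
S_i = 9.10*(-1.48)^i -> [9.1, -13.47, 19.93, -29.5, 43.66]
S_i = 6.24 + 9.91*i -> [6.24, 16.15, 26.06, 35.97, 45.88]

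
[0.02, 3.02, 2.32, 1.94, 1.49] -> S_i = Random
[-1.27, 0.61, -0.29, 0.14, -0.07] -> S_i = -1.27*(-0.48)^i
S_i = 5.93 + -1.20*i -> [5.93, 4.73, 3.53, 2.33, 1.13]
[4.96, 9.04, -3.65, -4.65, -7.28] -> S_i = Random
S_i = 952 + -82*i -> [952, 870, 788, 706, 624]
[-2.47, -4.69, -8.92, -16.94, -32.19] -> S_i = -2.47*1.90^i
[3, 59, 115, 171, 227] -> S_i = 3 + 56*i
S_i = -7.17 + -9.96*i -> [-7.17, -17.13, -27.09, -37.05, -47.01]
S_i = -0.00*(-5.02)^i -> [-0.0, 0.0, -0.0, 0.0, -0.0]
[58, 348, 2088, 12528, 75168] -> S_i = 58*6^i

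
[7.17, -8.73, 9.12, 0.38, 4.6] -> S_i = Random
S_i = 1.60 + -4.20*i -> [1.6, -2.6, -6.8, -11.0, -15.2]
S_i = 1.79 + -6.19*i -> [1.79, -4.4, -10.59, -16.78, -22.97]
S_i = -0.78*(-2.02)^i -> [-0.78, 1.58, -3.18, 6.43, -12.99]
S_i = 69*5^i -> [69, 345, 1725, 8625, 43125]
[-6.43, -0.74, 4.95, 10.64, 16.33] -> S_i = -6.43 + 5.69*i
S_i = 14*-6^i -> [14, -84, 504, -3024, 18144]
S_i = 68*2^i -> [68, 136, 272, 544, 1088]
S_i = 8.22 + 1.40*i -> [8.22, 9.62, 11.02, 12.42, 13.82]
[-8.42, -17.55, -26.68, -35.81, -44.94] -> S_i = -8.42 + -9.13*i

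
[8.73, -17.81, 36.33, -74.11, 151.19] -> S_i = 8.73*(-2.04)^i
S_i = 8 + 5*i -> [8, 13, 18, 23, 28]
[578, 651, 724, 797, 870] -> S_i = 578 + 73*i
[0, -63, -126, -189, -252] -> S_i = 0 + -63*i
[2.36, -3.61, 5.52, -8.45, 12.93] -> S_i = 2.36*(-1.53)^i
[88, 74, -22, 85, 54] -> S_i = Random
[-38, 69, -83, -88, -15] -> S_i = Random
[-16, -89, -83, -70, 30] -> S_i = Random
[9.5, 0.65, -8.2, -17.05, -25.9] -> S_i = 9.50 + -8.85*i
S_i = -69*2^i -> [-69, -138, -276, -552, -1104]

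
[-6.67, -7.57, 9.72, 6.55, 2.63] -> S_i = Random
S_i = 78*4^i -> [78, 312, 1248, 4992, 19968]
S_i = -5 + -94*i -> [-5, -99, -193, -287, -381]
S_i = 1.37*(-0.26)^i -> [1.37, -0.36, 0.09, -0.02, 0.01]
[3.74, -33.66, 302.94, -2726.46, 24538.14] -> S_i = 3.74*(-9.00)^i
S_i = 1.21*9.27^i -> [1.21, 11.22, 103.98, 963.88, 8935.2]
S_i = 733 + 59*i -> [733, 792, 851, 910, 969]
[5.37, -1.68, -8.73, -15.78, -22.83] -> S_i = 5.37 + -7.05*i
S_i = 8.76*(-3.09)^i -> [8.76, -27.07, 83.64, -258.45, 798.62]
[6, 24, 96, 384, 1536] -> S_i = 6*4^i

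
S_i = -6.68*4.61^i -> [-6.68, -30.79, -141.96, -654.45, -3017.03]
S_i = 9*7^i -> [9, 63, 441, 3087, 21609]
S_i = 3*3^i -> [3, 9, 27, 81, 243]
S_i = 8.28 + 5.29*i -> [8.28, 13.57, 18.86, 24.15, 29.44]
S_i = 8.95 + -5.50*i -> [8.95, 3.45, -2.05, -7.55, -13.05]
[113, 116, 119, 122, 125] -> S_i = 113 + 3*i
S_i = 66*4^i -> [66, 264, 1056, 4224, 16896]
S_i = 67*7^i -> [67, 469, 3283, 22981, 160867]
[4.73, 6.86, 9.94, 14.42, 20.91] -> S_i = 4.73*1.45^i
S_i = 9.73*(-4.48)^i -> [9.73, -43.59, 195.28, -874.88, 3919.45]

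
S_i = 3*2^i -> [3, 6, 12, 24, 48]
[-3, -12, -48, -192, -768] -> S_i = -3*4^i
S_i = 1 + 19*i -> [1, 20, 39, 58, 77]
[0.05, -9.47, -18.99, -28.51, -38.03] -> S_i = 0.05 + -9.52*i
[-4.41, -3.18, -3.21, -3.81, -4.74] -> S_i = Random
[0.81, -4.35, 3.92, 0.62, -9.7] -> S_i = Random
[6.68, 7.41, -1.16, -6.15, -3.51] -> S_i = Random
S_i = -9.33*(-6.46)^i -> [-9.33, 60.27, -389.36, 2515.24, -16248.44]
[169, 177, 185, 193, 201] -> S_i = 169 + 8*i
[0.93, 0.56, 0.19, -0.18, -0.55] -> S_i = 0.93 + -0.37*i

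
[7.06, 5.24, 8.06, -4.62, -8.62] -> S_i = Random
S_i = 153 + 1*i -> [153, 154, 155, 156, 157]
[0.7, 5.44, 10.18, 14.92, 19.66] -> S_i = 0.70 + 4.74*i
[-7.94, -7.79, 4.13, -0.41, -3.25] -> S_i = Random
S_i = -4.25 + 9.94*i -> [-4.25, 5.69, 15.63, 25.57, 35.51]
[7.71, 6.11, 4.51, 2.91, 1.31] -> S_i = 7.71 + -1.60*i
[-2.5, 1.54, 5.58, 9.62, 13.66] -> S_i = -2.50 + 4.04*i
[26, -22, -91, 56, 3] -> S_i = Random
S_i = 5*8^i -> [5, 40, 320, 2560, 20480]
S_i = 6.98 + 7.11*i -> [6.98, 14.09, 21.2, 28.31, 35.42]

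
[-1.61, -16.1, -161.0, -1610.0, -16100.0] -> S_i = -1.61*10.00^i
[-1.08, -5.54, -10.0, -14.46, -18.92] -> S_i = -1.08 + -4.46*i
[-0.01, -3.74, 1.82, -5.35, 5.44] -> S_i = Random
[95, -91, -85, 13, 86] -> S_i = Random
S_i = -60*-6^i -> [-60, 360, -2160, 12960, -77760]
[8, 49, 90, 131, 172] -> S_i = 8 + 41*i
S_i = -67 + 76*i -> [-67, 9, 85, 161, 237]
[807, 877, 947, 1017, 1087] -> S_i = 807 + 70*i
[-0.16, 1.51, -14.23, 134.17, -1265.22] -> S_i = -0.16*(-9.43)^i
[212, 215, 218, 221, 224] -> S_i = 212 + 3*i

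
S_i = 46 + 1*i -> [46, 47, 48, 49, 50]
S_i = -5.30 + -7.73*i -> [-5.3, -13.03, -20.76, -28.49, -36.22]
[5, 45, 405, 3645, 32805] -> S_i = 5*9^i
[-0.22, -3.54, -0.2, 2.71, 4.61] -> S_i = Random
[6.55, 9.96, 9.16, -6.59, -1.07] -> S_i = Random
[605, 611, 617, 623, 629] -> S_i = 605 + 6*i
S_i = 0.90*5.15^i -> [0.9, 4.64, 23.87, 122.93, 633.1]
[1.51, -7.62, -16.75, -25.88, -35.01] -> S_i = 1.51 + -9.13*i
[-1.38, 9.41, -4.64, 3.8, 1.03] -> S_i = Random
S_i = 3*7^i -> [3, 21, 147, 1029, 7203]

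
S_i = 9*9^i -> [9, 81, 729, 6561, 59049]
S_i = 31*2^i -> [31, 62, 124, 248, 496]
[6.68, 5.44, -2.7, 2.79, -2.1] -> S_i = Random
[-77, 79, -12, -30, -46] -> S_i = Random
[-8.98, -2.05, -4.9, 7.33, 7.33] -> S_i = Random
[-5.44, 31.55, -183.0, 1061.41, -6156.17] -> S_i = -5.44*(-5.80)^i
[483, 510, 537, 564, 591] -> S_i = 483 + 27*i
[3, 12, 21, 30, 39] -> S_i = 3 + 9*i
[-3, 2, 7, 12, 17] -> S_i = -3 + 5*i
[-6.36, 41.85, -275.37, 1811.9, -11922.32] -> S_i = -6.36*(-6.58)^i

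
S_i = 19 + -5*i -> [19, 14, 9, 4, -1]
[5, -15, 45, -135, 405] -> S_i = 5*-3^i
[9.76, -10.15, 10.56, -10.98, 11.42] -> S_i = 9.76*(-1.04)^i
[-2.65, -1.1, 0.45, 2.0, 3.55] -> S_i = -2.65 + 1.55*i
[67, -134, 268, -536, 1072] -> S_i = 67*-2^i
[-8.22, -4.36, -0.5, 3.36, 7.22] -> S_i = -8.22 + 3.86*i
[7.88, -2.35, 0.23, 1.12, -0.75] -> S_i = Random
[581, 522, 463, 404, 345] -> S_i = 581 + -59*i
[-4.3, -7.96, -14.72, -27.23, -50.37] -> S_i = -4.30*1.85^i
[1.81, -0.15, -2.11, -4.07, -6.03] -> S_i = 1.81 + -1.96*i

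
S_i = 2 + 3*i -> [2, 5, 8, 11, 14]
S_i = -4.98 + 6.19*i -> [-4.98, 1.21, 7.4, 13.59, 19.78]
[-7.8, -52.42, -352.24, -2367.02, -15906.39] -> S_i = -7.80*6.72^i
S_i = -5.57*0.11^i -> [-5.57, -0.61, -0.07, -0.01, -0.0]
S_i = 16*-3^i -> [16, -48, 144, -432, 1296]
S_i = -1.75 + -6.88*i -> [-1.75, -8.63, -15.51, -22.39, -29.27]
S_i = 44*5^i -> [44, 220, 1100, 5500, 27500]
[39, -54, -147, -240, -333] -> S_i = 39 + -93*i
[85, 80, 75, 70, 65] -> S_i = 85 + -5*i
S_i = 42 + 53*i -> [42, 95, 148, 201, 254]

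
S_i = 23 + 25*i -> [23, 48, 73, 98, 123]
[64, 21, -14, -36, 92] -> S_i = Random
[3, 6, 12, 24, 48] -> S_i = 3*2^i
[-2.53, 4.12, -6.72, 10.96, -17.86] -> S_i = -2.53*(-1.63)^i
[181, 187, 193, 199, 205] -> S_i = 181 + 6*i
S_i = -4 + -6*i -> [-4, -10, -16, -22, -28]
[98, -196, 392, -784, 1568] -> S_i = 98*-2^i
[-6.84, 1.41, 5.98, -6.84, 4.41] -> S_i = Random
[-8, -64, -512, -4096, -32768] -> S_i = -8*8^i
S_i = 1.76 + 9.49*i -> [1.76, 11.25, 20.74, 30.23, 39.72]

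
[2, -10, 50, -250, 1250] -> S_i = 2*-5^i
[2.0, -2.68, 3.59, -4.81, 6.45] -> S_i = 2.00*(-1.34)^i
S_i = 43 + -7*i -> [43, 36, 29, 22, 15]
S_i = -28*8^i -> [-28, -224, -1792, -14336, -114688]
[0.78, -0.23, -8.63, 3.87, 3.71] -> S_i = Random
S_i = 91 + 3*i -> [91, 94, 97, 100, 103]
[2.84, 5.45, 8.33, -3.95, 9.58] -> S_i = Random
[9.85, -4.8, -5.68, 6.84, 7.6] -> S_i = Random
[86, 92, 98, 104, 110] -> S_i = 86 + 6*i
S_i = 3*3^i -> [3, 9, 27, 81, 243]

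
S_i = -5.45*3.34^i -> [-5.45, -18.2, -60.8, -203.07, -678.24]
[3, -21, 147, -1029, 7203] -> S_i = 3*-7^i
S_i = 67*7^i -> [67, 469, 3283, 22981, 160867]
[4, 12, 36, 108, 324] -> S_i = 4*3^i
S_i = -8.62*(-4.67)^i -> [-8.62, 40.26, -187.99, 877.93, -4099.91]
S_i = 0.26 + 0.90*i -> [0.26, 1.16, 2.06, 2.96, 3.86]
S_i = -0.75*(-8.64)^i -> [-0.75, 6.48, -55.99, 483.73, -4179.42]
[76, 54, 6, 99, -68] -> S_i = Random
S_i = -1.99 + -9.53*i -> [-1.99, -11.52, -21.05, -30.58, -40.11]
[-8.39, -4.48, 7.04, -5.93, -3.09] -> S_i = Random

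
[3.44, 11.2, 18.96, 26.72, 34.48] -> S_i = 3.44 + 7.76*i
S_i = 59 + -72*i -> [59, -13, -85, -157, -229]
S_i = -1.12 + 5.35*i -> [-1.12, 4.23, 9.58, 14.93, 20.28]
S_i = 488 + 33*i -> [488, 521, 554, 587, 620]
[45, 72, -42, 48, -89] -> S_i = Random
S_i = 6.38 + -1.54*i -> [6.38, 4.84, 3.3, 1.76, 0.22]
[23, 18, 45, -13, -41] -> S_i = Random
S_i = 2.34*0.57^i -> [2.34, 1.33, 0.76, 0.43, 0.25]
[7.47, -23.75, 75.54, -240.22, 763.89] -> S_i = 7.47*(-3.18)^i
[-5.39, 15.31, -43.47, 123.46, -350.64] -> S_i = -5.39*(-2.84)^i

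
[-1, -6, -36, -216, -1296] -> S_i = -1*6^i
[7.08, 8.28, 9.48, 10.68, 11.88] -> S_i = 7.08 + 1.20*i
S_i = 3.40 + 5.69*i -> [3.4, 9.09, 14.78, 20.47, 26.16]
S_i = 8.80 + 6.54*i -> [8.8, 15.34, 21.88, 28.42, 34.96]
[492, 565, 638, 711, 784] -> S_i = 492 + 73*i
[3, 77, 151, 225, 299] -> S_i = 3 + 74*i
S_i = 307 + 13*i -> [307, 320, 333, 346, 359]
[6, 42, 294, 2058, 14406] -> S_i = 6*7^i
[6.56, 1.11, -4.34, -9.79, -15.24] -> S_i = 6.56 + -5.45*i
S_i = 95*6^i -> [95, 570, 3420, 20520, 123120]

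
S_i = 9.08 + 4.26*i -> [9.08, 13.34, 17.6, 21.86, 26.12]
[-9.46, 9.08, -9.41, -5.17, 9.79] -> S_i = Random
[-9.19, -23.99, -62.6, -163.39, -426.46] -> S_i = -9.19*2.61^i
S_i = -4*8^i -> [-4, -32, -256, -2048, -16384]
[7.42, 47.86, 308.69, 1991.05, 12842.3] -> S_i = 7.42*6.45^i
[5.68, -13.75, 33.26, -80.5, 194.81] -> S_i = 5.68*(-2.42)^i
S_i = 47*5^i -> [47, 235, 1175, 5875, 29375]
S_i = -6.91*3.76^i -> [-6.91, -25.98, -97.69, -367.32, -1381.11]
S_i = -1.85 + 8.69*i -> [-1.85, 6.84, 15.53, 24.22, 32.91]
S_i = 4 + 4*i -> [4, 8, 12, 16, 20]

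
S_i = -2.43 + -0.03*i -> [-2.43, -2.46, -2.49, -2.52, -2.55]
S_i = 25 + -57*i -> [25, -32, -89, -146, -203]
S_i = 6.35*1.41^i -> [6.35, 8.95, 12.62, 17.8, 25.1]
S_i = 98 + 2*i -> [98, 100, 102, 104, 106]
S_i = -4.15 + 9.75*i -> [-4.15, 5.6, 15.35, 25.1, 34.85]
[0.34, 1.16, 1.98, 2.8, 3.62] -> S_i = 0.34 + 0.82*i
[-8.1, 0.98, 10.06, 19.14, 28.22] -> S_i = -8.10 + 9.08*i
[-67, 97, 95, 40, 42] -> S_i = Random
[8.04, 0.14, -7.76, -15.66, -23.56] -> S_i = 8.04 + -7.90*i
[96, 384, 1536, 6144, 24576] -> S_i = 96*4^i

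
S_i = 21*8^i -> [21, 168, 1344, 10752, 86016]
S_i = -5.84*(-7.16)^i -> [-5.84, 41.81, -299.39, 2143.64, -15348.46]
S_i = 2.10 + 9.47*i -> [2.1, 11.57, 21.04, 30.51, 39.98]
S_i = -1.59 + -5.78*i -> [-1.59, -7.37, -13.15, -18.93, -24.71]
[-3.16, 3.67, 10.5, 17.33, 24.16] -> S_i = -3.16 + 6.83*i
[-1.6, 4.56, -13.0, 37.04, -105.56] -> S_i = -1.60*(-2.85)^i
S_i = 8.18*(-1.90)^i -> [8.18, -15.54, 29.53, -56.11, 106.6]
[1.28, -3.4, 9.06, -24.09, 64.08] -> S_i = 1.28*(-2.66)^i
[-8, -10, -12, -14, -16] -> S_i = -8 + -2*i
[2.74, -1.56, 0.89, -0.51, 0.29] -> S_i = 2.74*(-0.57)^i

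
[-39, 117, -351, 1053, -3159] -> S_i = -39*-3^i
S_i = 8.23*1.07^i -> [8.23, 8.81, 9.42, 10.08, 10.79]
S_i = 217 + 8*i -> [217, 225, 233, 241, 249]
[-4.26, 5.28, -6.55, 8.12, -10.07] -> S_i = -4.26*(-1.24)^i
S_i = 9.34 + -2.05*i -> [9.34, 7.29, 5.24, 3.19, 1.14]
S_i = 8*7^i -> [8, 56, 392, 2744, 19208]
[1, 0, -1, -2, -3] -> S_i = 1 + -1*i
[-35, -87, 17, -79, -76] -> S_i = Random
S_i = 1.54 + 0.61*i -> [1.54, 2.15, 2.76, 3.37, 3.98]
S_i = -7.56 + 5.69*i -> [-7.56, -1.87, 3.82, 9.51, 15.2]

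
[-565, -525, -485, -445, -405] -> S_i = -565 + 40*i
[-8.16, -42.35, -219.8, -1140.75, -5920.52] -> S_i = -8.16*5.19^i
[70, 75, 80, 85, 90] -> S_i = 70 + 5*i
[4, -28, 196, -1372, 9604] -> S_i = 4*-7^i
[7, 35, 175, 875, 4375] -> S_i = 7*5^i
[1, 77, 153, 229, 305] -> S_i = 1 + 76*i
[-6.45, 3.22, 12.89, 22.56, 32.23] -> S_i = -6.45 + 9.67*i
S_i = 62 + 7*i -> [62, 69, 76, 83, 90]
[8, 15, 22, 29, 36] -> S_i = 8 + 7*i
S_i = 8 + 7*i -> [8, 15, 22, 29, 36]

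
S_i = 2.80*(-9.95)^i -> [2.8, -27.86, 277.21, -2758.21, 27444.19]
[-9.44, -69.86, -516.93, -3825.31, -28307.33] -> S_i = -9.44*7.40^i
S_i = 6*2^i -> [6, 12, 24, 48, 96]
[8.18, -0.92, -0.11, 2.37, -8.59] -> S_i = Random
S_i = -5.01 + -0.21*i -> [-5.01, -5.22, -5.43, -5.64, -5.85]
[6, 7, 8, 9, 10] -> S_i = 6 + 1*i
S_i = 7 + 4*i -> [7, 11, 15, 19, 23]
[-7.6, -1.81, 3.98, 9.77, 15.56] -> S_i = -7.60 + 5.79*i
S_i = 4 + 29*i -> [4, 33, 62, 91, 120]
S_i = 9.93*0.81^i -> [9.93, 8.04, 6.52, 5.28, 4.27]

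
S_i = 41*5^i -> [41, 205, 1025, 5125, 25625]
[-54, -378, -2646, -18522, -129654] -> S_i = -54*7^i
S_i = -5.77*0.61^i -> [-5.77, -3.52, -2.15, -1.31, -0.8]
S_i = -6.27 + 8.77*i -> [-6.27, 2.5, 11.27, 20.04, 28.81]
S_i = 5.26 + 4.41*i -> [5.26, 9.67, 14.08, 18.49, 22.9]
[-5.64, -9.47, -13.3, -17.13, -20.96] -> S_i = -5.64 + -3.83*i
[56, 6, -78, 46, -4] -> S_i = Random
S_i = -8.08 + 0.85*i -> [-8.08, -7.23, -6.38, -5.53, -4.68]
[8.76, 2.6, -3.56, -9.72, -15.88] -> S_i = 8.76 + -6.16*i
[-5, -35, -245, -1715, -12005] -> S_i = -5*7^i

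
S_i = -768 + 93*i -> [-768, -675, -582, -489, -396]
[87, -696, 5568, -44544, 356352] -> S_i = 87*-8^i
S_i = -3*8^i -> [-3, -24, -192, -1536, -12288]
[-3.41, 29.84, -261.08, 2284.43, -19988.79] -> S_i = -3.41*(-8.75)^i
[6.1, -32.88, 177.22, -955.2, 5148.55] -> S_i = 6.10*(-5.39)^i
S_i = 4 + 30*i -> [4, 34, 64, 94, 124]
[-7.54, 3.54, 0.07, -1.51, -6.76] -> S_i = Random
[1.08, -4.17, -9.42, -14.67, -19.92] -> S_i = 1.08 + -5.25*i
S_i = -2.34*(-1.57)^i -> [-2.34, 3.67, -5.77, 9.06, -14.22]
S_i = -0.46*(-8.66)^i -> [-0.46, 3.98, -34.5, 298.75, -2587.2]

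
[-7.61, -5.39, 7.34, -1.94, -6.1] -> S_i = Random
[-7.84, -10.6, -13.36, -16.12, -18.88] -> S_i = -7.84 + -2.76*i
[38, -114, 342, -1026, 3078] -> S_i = 38*-3^i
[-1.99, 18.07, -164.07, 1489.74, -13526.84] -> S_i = -1.99*(-9.08)^i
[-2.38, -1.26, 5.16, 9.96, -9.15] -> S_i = Random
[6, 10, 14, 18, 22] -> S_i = 6 + 4*i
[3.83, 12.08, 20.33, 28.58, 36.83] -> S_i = 3.83 + 8.25*i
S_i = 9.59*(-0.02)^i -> [9.59, -0.19, 0.0, -0.0, 0.0]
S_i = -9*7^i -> [-9, -63, -441, -3087, -21609]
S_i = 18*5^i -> [18, 90, 450, 2250, 11250]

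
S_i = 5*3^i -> [5, 15, 45, 135, 405]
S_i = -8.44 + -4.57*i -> [-8.44, -13.01, -17.58, -22.15, -26.72]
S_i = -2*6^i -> [-2, -12, -72, -432, -2592]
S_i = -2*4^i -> [-2, -8, -32, -128, -512]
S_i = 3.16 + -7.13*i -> [3.16, -3.97, -11.1, -18.23, -25.36]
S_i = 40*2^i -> [40, 80, 160, 320, 640]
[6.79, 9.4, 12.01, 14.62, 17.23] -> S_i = 6.79 + 2.61*i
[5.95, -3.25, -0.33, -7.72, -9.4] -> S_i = Random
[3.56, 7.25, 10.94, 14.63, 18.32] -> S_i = 3.56 + 3.69*i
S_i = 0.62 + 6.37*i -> [0.62, 6.99, 13.36, 19.73, 26.1]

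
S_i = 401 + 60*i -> [401, 461, 521, 581, 641]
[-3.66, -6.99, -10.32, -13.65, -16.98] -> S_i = -3.66 + -3.33*i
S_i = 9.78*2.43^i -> [9.78, 23.77, 57.75, 140.33, 341.01]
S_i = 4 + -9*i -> [4, -5, -14, -23, -32]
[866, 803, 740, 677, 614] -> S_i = 866 + -63*i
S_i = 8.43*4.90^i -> [8.43, 41.31, 202.4, 991.78, 4859.73]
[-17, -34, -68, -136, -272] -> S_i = -17*2^i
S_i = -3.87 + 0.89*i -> [-3.87, -2.98, -2.09, -1.2, -0.31]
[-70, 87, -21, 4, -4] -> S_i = Random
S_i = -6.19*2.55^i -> [-6.19, -15.78, -40.25, -102.64, -261.73]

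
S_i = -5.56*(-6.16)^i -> [-5.56, 34.25, -210.98, 1299.62, -8005.67]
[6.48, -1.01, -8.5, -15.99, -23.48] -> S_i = 6.48 + -7.49*i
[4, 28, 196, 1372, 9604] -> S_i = 4*7^i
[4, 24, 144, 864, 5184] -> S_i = 4*6^i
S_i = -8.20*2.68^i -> [-8.2, -21.98, -58.9, -157.84, -423.01]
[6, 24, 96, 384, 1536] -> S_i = 6*4^i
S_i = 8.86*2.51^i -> [8.86, 22.24, 55.82, 140.11, 351.66]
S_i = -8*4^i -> [-8, -32, -128, -512, -2048]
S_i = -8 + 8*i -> [-8, 0, 8, 16, 24]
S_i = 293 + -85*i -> [293, 208, 123, 38, -47]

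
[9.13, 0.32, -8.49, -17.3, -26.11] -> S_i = 9.13 + -8.81*i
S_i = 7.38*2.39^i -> [7.38, 17.64, 42.16, 100.75, 240.8]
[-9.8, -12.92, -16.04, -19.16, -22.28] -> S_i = -9.80 + -3.12*i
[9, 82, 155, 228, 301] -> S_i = 9 + 73*i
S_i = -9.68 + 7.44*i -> [-9.68, -2.24, 5.2, 12.64, 20.08]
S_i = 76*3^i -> [76, 228, 684, 2052, 6156]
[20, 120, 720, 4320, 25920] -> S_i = 20*6^i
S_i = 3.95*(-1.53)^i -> [3.95, -6.04, 9.25, -14.15, 21.65]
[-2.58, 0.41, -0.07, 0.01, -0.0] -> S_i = -2.58*(-0.16)^i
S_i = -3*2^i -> [-3, -6, -12, -24, -48]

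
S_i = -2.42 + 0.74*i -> [-2.42, -1.68, -0.94, -0.2, 0.54]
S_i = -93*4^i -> [-93, -372, -1488, -5952, -23808]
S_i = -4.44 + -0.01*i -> [-4.44, -4.45, -4.46, -4.47, -4.48]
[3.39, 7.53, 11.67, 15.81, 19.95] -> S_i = 3.39 + 4.14*i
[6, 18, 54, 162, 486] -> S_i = 6*3^i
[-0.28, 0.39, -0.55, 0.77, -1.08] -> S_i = -0.28*(-1.40)^i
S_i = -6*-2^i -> [-6, 12, -24, 48, -96]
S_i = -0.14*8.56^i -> [-0.14, -1.2, -10.26, -87.81, -751.66]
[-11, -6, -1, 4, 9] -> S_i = -11 + 5*i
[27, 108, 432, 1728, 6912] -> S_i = 27*4^i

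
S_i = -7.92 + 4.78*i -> [-7.92, -3.14, 1.64, 6.42, 11.2]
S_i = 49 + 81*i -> [49, 130, 211, 292, 373]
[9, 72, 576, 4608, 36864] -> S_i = 9*8^i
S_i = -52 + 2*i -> [-52, -50, -48, -46, -44]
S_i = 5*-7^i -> [5, -35, 245, -1715, 12005]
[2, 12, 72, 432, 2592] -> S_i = 2*6^i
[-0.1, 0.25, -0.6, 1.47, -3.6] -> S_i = -0.10*(-2.45)^i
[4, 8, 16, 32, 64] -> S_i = 4*2^i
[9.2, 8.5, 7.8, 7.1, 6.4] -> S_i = 9.20 + -0.70*i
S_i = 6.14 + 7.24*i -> [6.14, 13.38, 20.62, 27.86, 35.1]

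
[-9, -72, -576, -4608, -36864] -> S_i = -9*8^i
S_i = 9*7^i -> [9, 63, 441, 3087, 21609]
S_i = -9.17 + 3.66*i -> [-9.17, -5.51, -1.85, 1.81, 5.47]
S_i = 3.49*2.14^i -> [3.49, 7.47, 15.98, 34.2, 73.19]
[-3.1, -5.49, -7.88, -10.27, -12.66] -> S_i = -3.10 + -2.39*i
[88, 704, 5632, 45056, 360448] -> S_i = 88*8^i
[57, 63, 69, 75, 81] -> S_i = 57 + 6*i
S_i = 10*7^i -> [10, 70, 490, 3430, 24010]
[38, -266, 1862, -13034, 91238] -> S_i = 38*-7^i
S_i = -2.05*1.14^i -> [-2.05, -2.34, -2.66, -3.04, -3.46]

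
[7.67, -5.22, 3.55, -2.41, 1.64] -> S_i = 7.67*(-0.68)^i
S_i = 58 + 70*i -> [58, 128, 198, 268, 338]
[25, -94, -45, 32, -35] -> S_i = Random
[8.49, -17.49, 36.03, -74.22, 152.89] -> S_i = 8.49*(-2.06)^i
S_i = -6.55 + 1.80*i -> [-6.55, -4.75, -2.95, -1.15, 0.65]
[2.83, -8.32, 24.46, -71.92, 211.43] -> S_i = 2.83*(-2.94)^i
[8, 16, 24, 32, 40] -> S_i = 8 + 8*i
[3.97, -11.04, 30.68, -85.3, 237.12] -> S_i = 3.97*(-2.78)^i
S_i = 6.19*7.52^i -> [6.19, 46.55, 350.05, 2632.35, 19795.3]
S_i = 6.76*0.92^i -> [6.76, 6.22, 5.72, 5.26, 4.84]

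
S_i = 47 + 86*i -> [47, 133, 219, 305, 391]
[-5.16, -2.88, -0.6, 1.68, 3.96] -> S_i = -5.16 + 2.28*i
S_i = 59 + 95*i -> [59, 154, 249, 344, 439]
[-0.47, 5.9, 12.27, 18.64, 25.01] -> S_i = -0.47 + 6.37*i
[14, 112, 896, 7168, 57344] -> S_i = 14*8^i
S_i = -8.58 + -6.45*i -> [-8.58, -15.03, -21.48, -27.93, -34.38]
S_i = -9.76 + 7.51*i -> [-9.76, -2.25, 5.26, 12.77, 20.28]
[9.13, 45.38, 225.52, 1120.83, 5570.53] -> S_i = 9.13*4.97^i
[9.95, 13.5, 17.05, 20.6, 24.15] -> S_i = 9.95 + 3.55*i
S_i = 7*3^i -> [7, 21, 63, 189, 567]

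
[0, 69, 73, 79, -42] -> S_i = Random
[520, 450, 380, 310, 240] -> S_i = 520 + -70*i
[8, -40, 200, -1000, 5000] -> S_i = 8*-5^i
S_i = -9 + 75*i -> [-9, 66, 141, 216, 291]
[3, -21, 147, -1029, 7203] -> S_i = 3*-7^i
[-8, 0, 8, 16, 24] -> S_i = -8 + 8*i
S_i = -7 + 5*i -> [-7, -2, 3, 8, 13]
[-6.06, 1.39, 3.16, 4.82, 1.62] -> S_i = Random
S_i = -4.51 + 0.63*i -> [-4.51, -3.88, -3.25, -2.62, -1.99]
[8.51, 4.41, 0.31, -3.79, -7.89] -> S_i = 8.51 + -4.10*i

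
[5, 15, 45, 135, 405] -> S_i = 5*3^i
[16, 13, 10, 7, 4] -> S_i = 16 + -3*i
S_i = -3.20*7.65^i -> [-3.2, -24.48, -187.27, -1432.63, -10959.63]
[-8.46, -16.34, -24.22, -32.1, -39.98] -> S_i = -8.46 + -7.88*i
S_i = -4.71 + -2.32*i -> [-4.71, -7.03, -9.35, -11.67, -13.99]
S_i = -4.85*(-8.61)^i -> [-4.85, 41.76, -359.54, 3095.65, -26653.51]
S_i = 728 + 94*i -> [728, 822, 916, 1010, 1104]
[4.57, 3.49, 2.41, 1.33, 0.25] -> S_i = 4.57 + -1.08*i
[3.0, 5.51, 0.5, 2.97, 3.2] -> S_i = Random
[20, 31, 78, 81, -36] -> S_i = Random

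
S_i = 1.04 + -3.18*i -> [1.04, -2.14, -5.32, -8.5, -11.68]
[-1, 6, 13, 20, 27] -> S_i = -1 + 7*i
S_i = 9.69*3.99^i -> [9.69, 38.66, 154.27, 615.52, 2455.93]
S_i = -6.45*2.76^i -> [-6.45, -17.8, -49.13, -135.61, -374.28]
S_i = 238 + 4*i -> [238, 242, 246, 250, 254]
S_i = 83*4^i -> [83, 332, 1328, 5312, 21248]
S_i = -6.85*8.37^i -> [-6.85, -57.33, -479.89, -4016.68, -33619.59]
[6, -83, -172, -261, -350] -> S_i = 6 + -89*i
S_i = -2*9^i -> [-2, -18, -162, -1458, -13122]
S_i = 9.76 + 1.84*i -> [9.76, 11.6, 13.44, 15.28, 17.12]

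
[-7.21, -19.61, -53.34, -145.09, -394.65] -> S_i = -7.21*2.72^i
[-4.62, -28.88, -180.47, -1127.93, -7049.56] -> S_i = -4.62*6.25^i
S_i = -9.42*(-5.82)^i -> [-9.42, 54.82, -319.08, 1857.03, -10807.94]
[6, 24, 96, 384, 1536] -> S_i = 6*4^i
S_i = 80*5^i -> [80, 400, 2000, 10000, 50000]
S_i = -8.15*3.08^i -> [-8.15, -25.1, -77.31, -238.13, -733.43]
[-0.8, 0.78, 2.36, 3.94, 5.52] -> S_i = -0.80 + 1.58*i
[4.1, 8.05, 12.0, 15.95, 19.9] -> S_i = 4.10 + 3.95*i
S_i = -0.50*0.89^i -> [-0.5, -0.44, -0.4, -0.35, -0.31]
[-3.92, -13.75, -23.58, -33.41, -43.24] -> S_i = -3.92 + -9.83*i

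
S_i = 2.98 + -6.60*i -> [2.98, -3.62, -10.22, -16.82, -23.42]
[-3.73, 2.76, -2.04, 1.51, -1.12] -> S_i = -3.73*(-0.74)^i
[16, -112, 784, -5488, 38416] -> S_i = 16*-7^i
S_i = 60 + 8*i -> [60, 68, 76, 84, 92]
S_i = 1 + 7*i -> [1, 8, 15, 22, 29]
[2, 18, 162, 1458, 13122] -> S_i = 2*9^i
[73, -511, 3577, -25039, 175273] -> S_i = 73*-7^i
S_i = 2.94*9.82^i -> [2.94, 28.87, 283.51, 2784.08, 27339.67]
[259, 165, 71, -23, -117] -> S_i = 259 + -94*i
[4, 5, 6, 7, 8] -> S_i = 4 + 1*i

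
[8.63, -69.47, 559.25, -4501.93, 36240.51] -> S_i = 8.63*(-8.05)^i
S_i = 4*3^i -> [4, 12, 36, 108, 324]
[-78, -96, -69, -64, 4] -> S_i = Random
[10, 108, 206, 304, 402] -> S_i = 10 + 98*i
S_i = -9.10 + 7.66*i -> [-9.1, -1.44, 6.22, 13.88, 21.54]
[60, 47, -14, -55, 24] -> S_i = Random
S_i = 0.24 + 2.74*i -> [0.24, 2.98, 5.72, 8.46, 11.2]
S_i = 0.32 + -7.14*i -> [0.32, -6.82, -13.96, -21.1, -28.24]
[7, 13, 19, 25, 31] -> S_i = 7 + 6*i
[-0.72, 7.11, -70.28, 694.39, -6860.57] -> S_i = -0.72*(-9.88)^i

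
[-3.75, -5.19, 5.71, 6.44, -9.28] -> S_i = Random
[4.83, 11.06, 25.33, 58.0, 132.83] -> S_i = 4.83*2.29^i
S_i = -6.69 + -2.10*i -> [-6.69, -8.79, -10.89, -12.99, -15.09]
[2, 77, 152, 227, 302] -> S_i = 2 + 75*i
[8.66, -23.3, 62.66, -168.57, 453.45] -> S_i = 8.66*(-2.69)^i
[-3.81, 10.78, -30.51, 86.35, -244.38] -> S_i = -3.81*(-2.83)^i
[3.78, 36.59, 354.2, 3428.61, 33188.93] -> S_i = 3.78*9.68^i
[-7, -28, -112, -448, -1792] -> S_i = -7*4^i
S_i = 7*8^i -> [7, 56, 448, 3584, 28672]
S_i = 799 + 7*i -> [799, 806, 813, 820, 827]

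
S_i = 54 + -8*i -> [54, 46, 38, 30, 22]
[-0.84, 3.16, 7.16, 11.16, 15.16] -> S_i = -0.84 + 4.00*i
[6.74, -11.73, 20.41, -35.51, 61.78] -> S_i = 6.74*(-1.74)^i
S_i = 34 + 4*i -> [34, 38, 42, 46, 50]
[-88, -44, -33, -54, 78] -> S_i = Random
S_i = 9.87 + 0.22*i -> [9.87, 10.09, 10.31, 10.53, 10.75]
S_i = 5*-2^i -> [5, -10, 20, -40, 80]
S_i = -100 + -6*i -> [-100, -106, -112, -118, -124]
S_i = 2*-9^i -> [2, -18, 162, -1458, 13122]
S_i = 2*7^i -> [2, 14, 98, 686, 4802]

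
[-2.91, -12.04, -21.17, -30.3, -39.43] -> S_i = -2.91 + -9.13*i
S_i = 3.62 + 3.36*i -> [3.62, 6.98, 10.34, 13.7, 17.06]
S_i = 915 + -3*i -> [915, 912, 909, 906, 903]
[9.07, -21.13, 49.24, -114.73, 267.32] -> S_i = 9.07*(-2.33)^i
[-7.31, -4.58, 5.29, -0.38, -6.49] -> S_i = Random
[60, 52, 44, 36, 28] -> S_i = 60 + -8*i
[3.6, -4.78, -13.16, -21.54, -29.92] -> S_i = 3.60 + -8.38*i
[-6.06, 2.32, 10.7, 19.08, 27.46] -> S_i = -6.06 + 8.38*i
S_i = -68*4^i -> [-68, -272, -1088, -4352, -17408]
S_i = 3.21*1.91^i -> [3.21, 6.13, 11.71, 22.37, 42.72]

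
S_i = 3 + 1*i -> [3, 4, 5, 6, 7]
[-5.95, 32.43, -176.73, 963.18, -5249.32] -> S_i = -5.95*(-5.45)^i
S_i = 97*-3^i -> [97, -291, 873, -2619, 7857]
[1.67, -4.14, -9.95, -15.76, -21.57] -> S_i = 1.67 + -5.81*i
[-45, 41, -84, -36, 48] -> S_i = Random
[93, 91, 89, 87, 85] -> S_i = 93 + -2*i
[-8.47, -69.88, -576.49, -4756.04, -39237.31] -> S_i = -8.47*8.25^i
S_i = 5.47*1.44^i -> [5.47, 7.88, 11.34, 16.33, 23.52]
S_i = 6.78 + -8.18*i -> [6.78, -1.4, -9.58, -17.76, -25.94]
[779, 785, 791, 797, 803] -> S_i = 779 + 6*i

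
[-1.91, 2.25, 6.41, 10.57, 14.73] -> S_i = -1.91 + 4.16*i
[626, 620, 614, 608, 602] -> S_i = 626 + -6*i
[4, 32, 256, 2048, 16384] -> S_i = 4*8^i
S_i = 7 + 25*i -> [7, 32, 57, 82, 107]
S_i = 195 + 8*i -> [195, 203, 211, 219, 227]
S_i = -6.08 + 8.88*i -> [-6.08, 2.8, 11.68, 20.56, 29.44]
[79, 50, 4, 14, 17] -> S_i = Random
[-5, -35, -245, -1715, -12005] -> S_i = -5*7^i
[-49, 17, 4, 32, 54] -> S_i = Random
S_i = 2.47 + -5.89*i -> [2.47, -3.42, -9.31, -15.2, -21.09]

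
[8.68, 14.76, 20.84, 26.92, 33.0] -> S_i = 8.68 + 6.08*i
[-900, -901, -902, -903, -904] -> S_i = -900 + -1*i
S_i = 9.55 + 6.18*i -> [9.55, 15.73, 21.91, 28.09, 34.27]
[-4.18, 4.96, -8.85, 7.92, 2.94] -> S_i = Random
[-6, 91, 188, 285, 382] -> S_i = -6 + 97*i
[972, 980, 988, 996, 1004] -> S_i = 972 + 8*i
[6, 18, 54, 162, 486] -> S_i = 6*3^i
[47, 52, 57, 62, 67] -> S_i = 47 + 5*i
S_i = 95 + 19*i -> [95, 114, 133, 152, 171]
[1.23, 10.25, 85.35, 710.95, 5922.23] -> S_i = 1.23*8.33^i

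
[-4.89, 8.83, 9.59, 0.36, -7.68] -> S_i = Random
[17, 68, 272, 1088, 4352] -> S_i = 17*4^i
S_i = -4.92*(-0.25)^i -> [-4.92, 1.23, -0.31, 0.08, -0.02]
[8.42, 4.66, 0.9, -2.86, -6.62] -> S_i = 8.42 + -3.76*i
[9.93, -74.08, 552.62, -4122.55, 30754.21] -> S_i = 9.93*(-7.46)^i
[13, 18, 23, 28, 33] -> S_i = 13 + 5*i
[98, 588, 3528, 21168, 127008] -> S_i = 98*6^i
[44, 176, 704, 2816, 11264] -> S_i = 44*4^i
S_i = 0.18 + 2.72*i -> [0.18, 2.9, 5.62, 8.34, 11.06]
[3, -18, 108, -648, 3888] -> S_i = 3*-6^i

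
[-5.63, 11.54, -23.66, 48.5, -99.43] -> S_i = -5.63*(-2.05)^i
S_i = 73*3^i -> [73, 219, 657, 1971, 5913]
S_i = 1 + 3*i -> [1, 4, 7, 10, 13]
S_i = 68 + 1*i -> [68, 69, 70, 71, 72]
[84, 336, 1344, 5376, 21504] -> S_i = 84*4^i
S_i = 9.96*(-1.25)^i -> [9.96, -12.45, 15.56, -19.45, 24.32]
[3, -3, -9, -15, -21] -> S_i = 3 + -6*i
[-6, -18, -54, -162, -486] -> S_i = -6*3^i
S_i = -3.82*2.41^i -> [-3.82, -9.21, -22.19, -53.47, -128.86]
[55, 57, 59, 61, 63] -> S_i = 55 + 2*i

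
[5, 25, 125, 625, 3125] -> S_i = 5*5^i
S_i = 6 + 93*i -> [6, 99, 192, 285, 378]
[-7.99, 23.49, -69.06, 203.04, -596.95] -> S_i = -7.99*(-2.94)^i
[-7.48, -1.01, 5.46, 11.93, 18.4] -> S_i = -7.48 + 6.47*i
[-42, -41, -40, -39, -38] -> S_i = -42 + 1*i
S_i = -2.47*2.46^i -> [-2.47, -6.08, -14.95, -36.77, -90.46]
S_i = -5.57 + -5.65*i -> [-5.57, -11.22, -16.87, -22.52, -28.17]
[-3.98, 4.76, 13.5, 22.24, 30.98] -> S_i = -3.98 + 8.74*i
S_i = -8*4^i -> [-8, -32, -128, -512, -2048]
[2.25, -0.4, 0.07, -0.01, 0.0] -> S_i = 2.25*(-0.18)^i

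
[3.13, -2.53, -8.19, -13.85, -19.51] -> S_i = 3.13 + -5.66*i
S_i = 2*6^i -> [2, 12, 72, 432, 2592]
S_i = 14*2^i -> [14, 28, 56, 112, 224]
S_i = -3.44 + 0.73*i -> [-3.44, -2.71, -1.98, -1.25, -0.52]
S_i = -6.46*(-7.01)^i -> [-6.46, 45.28, -317.45, 2225.29, -15599.28]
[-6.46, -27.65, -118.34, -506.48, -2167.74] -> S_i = -6.46*4.28^i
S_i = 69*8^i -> [69, 552, 4416, 35328, 282624]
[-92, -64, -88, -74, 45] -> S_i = Random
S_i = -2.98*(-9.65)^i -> [-2.98, 28.76, -277.51, 2677.92, -25841.96]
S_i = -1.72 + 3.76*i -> [-1.72, 2.04, 5.8, 9.56, 13.32]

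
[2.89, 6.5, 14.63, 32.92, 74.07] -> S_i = 2.89*2.25^i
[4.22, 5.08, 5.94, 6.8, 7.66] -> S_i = 4.22 + 0.86*i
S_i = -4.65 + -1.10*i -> [-4.65, -5.75, -6.85, -7.95, -9.05]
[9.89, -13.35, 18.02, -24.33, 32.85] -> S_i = 9.89*(-1.35)^i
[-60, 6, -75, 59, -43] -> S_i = Random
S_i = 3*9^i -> [3, 27, 243, 2187, 19683]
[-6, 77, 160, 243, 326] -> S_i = -6 + 83*i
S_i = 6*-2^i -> [6, -12, 24, -48, 96]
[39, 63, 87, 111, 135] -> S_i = 39 + 24*i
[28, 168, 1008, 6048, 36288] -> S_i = 28*6^i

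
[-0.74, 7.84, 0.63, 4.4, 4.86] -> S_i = Random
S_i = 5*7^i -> [5, 35, 245, 1715, 12005]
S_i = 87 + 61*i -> [87, 148, 209, 270, 331]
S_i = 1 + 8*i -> [1, 9, 17, 25, 33]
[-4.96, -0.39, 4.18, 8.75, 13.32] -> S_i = -4.96 + 4.57*i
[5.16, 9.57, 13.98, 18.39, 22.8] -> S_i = 5.16 + 4.41*i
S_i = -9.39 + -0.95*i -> [-9.39, -10.34, -11.29, -12.24, -13.19]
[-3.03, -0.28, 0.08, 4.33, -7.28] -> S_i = Random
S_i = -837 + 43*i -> [-837, -794, -751, -708, -665]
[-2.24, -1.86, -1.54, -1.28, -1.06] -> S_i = -2.24*0.83^i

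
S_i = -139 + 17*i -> [-139, -122, -105, -88, -71]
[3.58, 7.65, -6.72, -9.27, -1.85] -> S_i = Random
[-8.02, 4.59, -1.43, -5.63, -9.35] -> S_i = Random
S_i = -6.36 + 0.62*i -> [-6.36, -5.74, -5.12, -4.5, -3.88]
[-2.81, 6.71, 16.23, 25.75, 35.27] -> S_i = -2.81 + 9.52*i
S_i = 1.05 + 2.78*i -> [1.05, 3.83, 6.61, 9.39, 12.17]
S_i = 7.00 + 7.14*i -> [7.0, 14.14, 21.28, 28.42, 35.56]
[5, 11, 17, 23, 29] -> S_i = 5 + 6*i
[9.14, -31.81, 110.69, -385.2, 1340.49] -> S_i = 9.14*(-3.48)^i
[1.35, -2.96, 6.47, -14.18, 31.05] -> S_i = 1.35*(-2.19)^i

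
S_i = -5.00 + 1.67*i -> [-5.0, -3.33, -1.66, 0.01, 1.68]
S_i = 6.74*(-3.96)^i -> [6.74, -26.69, 105.69, -418.55, 1657.45]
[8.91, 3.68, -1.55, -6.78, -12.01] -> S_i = 8.91 + -5.23*i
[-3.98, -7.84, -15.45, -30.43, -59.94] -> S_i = -3.98*1.97^i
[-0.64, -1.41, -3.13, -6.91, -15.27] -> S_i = -0.64*2.21^i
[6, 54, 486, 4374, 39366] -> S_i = 6*9^i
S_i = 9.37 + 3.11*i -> [9.37, 12.48, 15.59, 18.7, 21.81]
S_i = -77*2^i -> [-77, -154, -308, -616, -1232]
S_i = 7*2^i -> [7, 14, 28, 56, 112]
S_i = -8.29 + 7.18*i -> [-8.29, -1.11, 6.07, 13.25, 20.43]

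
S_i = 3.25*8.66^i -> [3.25, 28.14, 243.74, 2110.75, 18279.11]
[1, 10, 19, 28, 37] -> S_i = 1 + 9*i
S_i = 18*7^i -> [18, 126, 882, 6174, 43218]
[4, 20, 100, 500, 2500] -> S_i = 4*5^i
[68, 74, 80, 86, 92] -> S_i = 68 + 6*i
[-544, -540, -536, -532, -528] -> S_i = -544 + 4*i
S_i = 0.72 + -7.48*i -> [0.72, -6.76, -14.24, -21.72, -29.2]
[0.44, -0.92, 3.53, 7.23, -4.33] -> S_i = Random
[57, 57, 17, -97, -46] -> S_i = Random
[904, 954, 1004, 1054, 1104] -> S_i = 904 + 50*i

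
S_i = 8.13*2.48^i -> [8.13, 20.16, 50.0, 124.01, 307.54]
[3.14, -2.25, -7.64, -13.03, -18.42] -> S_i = 3.14 + -5.39*i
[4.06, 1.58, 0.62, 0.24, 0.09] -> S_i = 4.06*0.39^i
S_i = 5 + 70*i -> [5, 75, 145, 215, 285]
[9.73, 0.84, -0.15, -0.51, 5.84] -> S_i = Random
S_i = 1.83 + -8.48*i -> [1.83, -6.65, -15.13, -23.61, -32.09]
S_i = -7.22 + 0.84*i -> [-7.22, -6.38, -5.54, -4.7, -3.86]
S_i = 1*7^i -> [1, 7, 49, 343, 2401]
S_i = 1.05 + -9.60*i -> [1.05, -8.55, -18.15, -27.75, -37.35]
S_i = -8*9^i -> [-8, -72, -648, -5832, -52488]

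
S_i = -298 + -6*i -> [-298, -304, -310, -316, -322]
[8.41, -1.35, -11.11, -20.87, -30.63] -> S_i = 8.41 + -9.76*i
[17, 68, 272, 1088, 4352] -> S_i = 17*4^i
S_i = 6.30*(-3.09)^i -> [6.3, -19.47, 60.15, -185.87, 574.35]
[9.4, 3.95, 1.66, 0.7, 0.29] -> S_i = 9.40*0.42^i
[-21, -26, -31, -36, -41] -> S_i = -21 + -5*i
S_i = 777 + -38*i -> [777, 739, 701, 663, 625]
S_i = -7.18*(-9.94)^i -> [-7.18, 71.37, -709.41, 7051.53, -70092.25]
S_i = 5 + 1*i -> [5, 6, 7, 8, 9]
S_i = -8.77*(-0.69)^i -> [-8.77, 6.05, -4.18, 2.88, -1.99]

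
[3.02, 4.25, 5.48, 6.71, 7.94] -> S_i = 3.02 + 1.23*i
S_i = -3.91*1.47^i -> [-3.91, -5.75, -8.45, -12.42, -18.26]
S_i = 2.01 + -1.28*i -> [2.01, 0.73, -0.55, -1.83, -3.11]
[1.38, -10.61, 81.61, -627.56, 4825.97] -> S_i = 1.38*(-7.69)^i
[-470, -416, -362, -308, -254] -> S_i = -470 + 54*i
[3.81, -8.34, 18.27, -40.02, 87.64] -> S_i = 3.81*(-2.19)^i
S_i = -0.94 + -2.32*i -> [-0.94, -3.26, -5.58, -7.9, -10.22]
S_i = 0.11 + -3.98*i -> [0.11, -3.87, -7.85, -11.83, -15.81]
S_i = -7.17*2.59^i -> [-7.17, -18.57, -48.1, -124.57, -322.64]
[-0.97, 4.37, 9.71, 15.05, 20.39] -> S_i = -0.97 + 5.34*i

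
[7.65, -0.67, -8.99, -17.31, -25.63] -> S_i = 7.65 + -8.32*i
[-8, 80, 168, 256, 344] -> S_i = -8 + 88*i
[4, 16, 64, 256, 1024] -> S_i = 4*4^i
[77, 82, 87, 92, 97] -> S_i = 77 + 5*i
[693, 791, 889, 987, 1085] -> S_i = 693 + 98*i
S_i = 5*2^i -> [5, 10, 20, 40, 80]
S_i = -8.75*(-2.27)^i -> [-8.75, 19.86, -45.09, 102.35, -232.33]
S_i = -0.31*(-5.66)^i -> [-0.31, 1.75, -9.93, 56.21, -318.15]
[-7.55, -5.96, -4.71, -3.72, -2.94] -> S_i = -7.55*0.79^i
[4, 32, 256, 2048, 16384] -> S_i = 4*8^i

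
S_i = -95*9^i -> [-95, -855, -7695, -69255, -623295]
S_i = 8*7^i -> [8, 56, 392, 2744, 19208]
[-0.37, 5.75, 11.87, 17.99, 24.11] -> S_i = -0.37 + 6.12*i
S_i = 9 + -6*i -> [9, 3, -3, -9, -15]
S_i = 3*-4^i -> [3, -12, 48, -192, 768]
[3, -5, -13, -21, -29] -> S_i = 3 + -8*i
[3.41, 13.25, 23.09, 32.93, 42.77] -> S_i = 3.41 + 9.84*i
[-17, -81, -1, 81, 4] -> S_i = Random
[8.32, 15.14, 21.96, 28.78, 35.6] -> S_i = 8.32 + 6.82*i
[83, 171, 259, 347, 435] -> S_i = 83 + 88*i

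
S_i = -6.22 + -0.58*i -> [-6.22, -6.8, -7.38, -7.96, -8.54]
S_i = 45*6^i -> [45, 270, 1620, 9720, 58320]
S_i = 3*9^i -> [3, 27, 243, 2187, 19683]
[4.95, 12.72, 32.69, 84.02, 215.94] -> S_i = 4.95*2.57^i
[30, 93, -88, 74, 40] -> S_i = Random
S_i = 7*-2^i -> [7, -14, 28, -56, 112]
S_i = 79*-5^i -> [79, -395, 1975, -9875, 49375]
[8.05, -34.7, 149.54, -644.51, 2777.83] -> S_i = 8.05*(-4.31)^i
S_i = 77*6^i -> [77, 462, 2772, 16632, 99792]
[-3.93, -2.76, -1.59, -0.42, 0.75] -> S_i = -3.93 + 1.17*i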